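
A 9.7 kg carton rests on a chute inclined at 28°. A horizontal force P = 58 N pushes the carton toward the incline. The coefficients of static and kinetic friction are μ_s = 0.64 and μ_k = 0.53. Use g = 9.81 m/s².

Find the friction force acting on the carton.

f ≈ 6.54 N (down the incline)

The horizontal push has a component P sin θ into the surface, so N = m g cos θ + P sin θ = 84.02 + 27.23 = 111.2 N.
Parallel to the incline: P cos θ − m g sin θ = 51.21 − 44.67 = 6.537 N; the friction needed to balance this is 6.537 N acting down the slope.
Maximum static friction: μ_s N = 0.64 × 111.2 = 71.2 N.
Since 6.537 N is within the 71.2 N limit, the carton stays put and friction is exactly 6.54 N.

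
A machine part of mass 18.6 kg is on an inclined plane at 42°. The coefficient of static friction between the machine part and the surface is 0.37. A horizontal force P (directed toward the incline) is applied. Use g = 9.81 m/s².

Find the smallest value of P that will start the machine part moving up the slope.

P ≈ 348 N

At impending motion up the slope, friction acts down-slope at its limit: f = μ_s N.
Perpendicular to the incline: N = m g cos θ + P sin θ.
Along the incline: P cos θ = m g sin θ + μ_s N = m g sin θ + μ_s (m g cos θ + P sin θ).
Solving, P (cos θ − μ_s sin θ) = m g (sin θ + μ_s cos θ), so P = 18.6×9.81×(sin 42° + 0.37 cos 42°)/(cos 42° − 0.37 sin 42°) = 182×0.9441/0.4956 = 348 N.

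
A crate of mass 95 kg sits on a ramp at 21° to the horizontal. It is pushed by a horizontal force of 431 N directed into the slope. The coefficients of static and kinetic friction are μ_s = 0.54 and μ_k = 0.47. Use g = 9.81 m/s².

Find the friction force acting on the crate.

Resolve perpendicular to the incline: N = m g cos θ + P sin θ = 95×9.81×cos 21° + 431×sin 21° = 1025 N.
Parallel to the incline: P cos θ − m g sin θ = 402.4 − 334 = 68.39 N; the friction needed to balance this is 68.39 N acting down the slope.
Maximum static friction: μ_s N = 0.54 × 1025 = 553.2 N.
Since 68.39 N is within the 553.2 N limit, the crate stays put and friction is exactly 68.4 N.

f ≈ 68.4 N (down the incline)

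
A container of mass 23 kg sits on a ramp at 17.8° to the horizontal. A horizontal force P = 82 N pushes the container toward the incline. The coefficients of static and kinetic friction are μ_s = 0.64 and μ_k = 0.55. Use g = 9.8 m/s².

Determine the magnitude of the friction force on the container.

Normal direction: N = m g cos θ + P sin θ = 239.7 N.
Parallel to the incline: P cos θ − m g sin θ = 78.07 − 68.9 = 9.171 N; the friction needed to balance this is 9.171 N acting down the slope.
The limit of static friction is μ_s N = 153.4 N.
Since 9.171 N is within the 153.4 N limit, the container stays put and friction is exactly 9.17 N.

f ≈ 9.17 N (down the incline)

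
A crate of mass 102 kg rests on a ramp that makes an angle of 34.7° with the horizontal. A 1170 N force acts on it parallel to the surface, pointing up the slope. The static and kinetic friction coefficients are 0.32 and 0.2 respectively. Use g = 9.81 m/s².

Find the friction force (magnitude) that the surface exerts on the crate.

f ≈ 165 N (down the incline)

Normal force: N = m g cos θ = 102 × 9.81 × cos 34.7° = 822.7 N.
For equilibrium along the incline the friction force must supply f = m g sin θ − P = 569.6 − 1170 = -600.4 N (positive meaning up-slope).
Static friction can supply at most μ_s N = 263.2 N.
Since |-600.4| > 263.2 N, static friction cannot hold it; the crate slides up the incline and kinetic friction applies: f = μ_k N = 0.2 × 822.7 = 165 N.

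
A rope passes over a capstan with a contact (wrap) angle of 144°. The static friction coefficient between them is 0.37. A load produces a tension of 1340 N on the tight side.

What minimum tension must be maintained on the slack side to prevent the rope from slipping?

Capstan equation at impending slip: T_tight/T_slack = e^{μβ}.
β = 144° = 2.513 rad; e^{μβ} = e^{0.37×2.513} = 2.534.
T_slack = T_tight / e^{μβ} = 1340 / 2.534 = 529 N.

T_min ≈ 529 N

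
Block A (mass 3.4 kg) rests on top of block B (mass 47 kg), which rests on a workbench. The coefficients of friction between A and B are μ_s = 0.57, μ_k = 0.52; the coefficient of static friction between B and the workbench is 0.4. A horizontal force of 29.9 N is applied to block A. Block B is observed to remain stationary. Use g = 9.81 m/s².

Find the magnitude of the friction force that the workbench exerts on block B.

f ≈ 17.3 N

Normal force at the A–B interface: N₁ = m_A g = 33.35 N.
So the A–B interface can sustain at most μ_s N₁ = 19.01 N of static friction.
P = 29.9 N exceeds that limit, so A slips over B and the interface friction becomes kinetic: f₁ = μ_k N₁ = 0.52×33.35 = 17.3 N.
By Newton's third law B feels 17.3 N forward from A. With B stationary, the floor's static friction on B balances it: f₂ = 17.3 N (well within μ_s(m_A+m_B)g = 197.8 N).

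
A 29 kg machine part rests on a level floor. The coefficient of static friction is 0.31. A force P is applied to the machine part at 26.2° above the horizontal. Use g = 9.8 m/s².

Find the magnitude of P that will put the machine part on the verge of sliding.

P ≈ 85.2 N

N = m g − P sin α (the pull lifts the machine part).
At impending slip, P cos α = μ_s N = μ_s (m g − P sin α).
Solving: P (cos α + μ_s sin α) = μ_s m g → P = 0.31×284/(cos 26.2° + 0.31 sin 26.2°) = 88.1/1.034 = 85.2 N.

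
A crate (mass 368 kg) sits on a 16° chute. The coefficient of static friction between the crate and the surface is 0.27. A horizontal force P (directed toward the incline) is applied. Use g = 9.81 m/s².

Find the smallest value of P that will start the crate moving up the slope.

At impending motion up the slope, friction acts down-slope at its limit: f = μ_s N.
Perpendicular to the incline: N = m g cos θ + P sin θ.
Along the incline: P cos θ = m g sin θ + μ_s N = m g sin θ + μ_s (m g cos θ + P sin θ).
Solving, P (cos θ − μ_s sin θ) = m g (sin θ + μ_s cos θ), so P = 368×9.81×(sin 16° + 0.27 cos 16°)/(cos 16° − 0.27 sin 16°) = 3610×0.5352/0.8868 = 2180 N.

P ≈ 2180 N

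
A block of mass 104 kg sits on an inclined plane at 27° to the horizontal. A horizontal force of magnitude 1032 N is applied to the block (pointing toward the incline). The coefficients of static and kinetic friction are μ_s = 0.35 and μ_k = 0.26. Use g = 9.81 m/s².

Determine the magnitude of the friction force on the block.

Resolve perpendicular to the incline: N = m g cos θ + P sin θ = 104×9.81×cos 27° + 1032×sin 27° = 1378 N.
Along the incline, the net driving force (taking up-slope positive) is P cos θ − m g sin θ = 919.5 − 463.2 = 456.3 N, so equilibrium requires friction f = -456.3 N (down-slope).
The limit of static friction is μ_s N = 482.1 N.
|f_req| = 456.3 ≤ 482.1 N → the block is in equilibrium; friction equals the required value.

f ≈ 456 N (down the incline)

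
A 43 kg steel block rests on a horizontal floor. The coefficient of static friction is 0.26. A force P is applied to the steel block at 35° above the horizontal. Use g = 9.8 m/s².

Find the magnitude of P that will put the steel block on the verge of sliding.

P ≈ 113 N

N = m g − P sin α (the pull lifts the steel block).
At impending slip, P cos α = μ_s N = μ_s (m g − P sin α).
Solving: P (cos α + μ_s sin α) = μ_s m g → P = 0.26×421/(cos 35° + 0.26 sin 35°) = 110/0.9683 = 113 N.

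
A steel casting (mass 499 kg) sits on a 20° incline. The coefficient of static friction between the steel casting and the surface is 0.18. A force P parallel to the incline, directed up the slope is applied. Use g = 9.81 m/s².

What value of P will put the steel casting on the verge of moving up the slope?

At impending motion up the slope, friction acts down-slope at its limit: f = μ_s N.
P is parallel to the surface, so N = m g cos θ = 4600 N.
Along the incline: P = m g sin θ + μ_s N = 1670 + 0.18×4600 = 2500 N.

P ≈ 2500 N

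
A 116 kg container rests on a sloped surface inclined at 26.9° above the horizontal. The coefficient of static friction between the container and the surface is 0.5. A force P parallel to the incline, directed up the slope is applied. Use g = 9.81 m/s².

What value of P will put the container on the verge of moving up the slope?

P ≈ 1020 N

At impending motion up the slope, friction acts down-slope at its limit: f = μ_s N.
P is parallel to the surface, so N = m g cos θ = 1010 N.
Along the incline: P = m g sin θ + μ_s N = 515 + 0.5×1010 = 1020 N.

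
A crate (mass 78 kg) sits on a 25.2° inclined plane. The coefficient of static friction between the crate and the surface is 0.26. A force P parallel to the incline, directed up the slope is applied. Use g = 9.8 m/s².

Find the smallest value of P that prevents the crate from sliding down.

The crate tends to slide down (tan θ > μ_s), so at the point of impending slip friction acts up-slope at its limit: f = μ_s N.
P is parallel to the surface, so N = m g cos θ = 692 N.
Along the incline: P + μ_s N = m g sin θ, so P = 325 − 0.26×692 = 146 N.

P_min ≈ 146 N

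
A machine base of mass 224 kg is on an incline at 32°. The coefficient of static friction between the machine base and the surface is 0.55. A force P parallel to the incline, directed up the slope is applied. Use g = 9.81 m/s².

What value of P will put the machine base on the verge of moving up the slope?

P ≈ 2190 N

At impending motion up the slope, friction acts down-slope at its limit: f = μ_s N.
P is parallel to the surface, so N = m g cos θ = 1860 N.
Along the incline: P = m g sin θ + μ_s N = 1160 + 0.55×1860 = 2190 N.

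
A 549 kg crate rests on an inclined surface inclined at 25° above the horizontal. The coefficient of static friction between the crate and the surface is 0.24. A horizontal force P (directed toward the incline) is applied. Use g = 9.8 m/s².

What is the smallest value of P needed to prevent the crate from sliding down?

P_min ≈ 1100 N

The crate tends to slide down (tan θ > μ_s), so at the point of impending slip friction acts up-slope at its limit: f = μ_s N.
Perpendicular to the incline: N = m g cos θ + P sin θ.
Along the incline: P cos θ + μ_s N = m g sin θ, i.e. P cos θ + μ_s (m g cos θ + P sin θ) = m g sin θ.
Solving, P (cos θ + μ_s sin θ) = m g (sin θ − μ_s cos θ), so P = 5380×0.2051/1.008 = 1100 N.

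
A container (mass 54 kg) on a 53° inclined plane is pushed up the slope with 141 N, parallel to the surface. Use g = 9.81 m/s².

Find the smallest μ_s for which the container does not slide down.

μ_s,min ≈ 0.885

N = m g cos θ = 318.8 N.
Friction must make up the shortfall along the incline: f = m g sin θ − P = 423.1 − 141 = 282.1 N.
At the threshold f = μ_s N, so μ_s,min = 282.1/318.8 = 0.885.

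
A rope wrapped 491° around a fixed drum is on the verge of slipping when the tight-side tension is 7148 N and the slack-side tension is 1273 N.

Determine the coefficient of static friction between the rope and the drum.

T₂/T₁ = e^{μβ} → μ = ln(T₂/T₁)/β.
β = 491° = 8.57 rad.
μ = ln(7148/1273)/8.57 = ln(5.615)/8.57 = 0.201.

μ ≈ 0.201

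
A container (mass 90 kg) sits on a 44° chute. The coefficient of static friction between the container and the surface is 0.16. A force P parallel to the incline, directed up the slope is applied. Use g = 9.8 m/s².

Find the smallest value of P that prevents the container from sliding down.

P_min ≈ 511 N

The container tends to slide down (tan θ > μ_s), so at the point of impending slip friction acts up-slope at its limit: f = μ_s N.
P is parallel to the surface, so N = m g cos θ = 634 N.
Along the incline: P + μ_s N = m g sin θ, so P = 613 − 0.16×634 = 511 N.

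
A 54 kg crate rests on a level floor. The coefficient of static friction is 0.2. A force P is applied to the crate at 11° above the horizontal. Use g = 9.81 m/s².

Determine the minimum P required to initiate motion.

N = m g − P sin α (the pull lifts the crate).
At impending slip, P cos α = μ_s N = μ_s (m g − P sin α).
Solving: P (cos α + μ_s sin α) = μ_s m g → P = 0.2×530/(cos 11° + 0.2 sin 11°) = 106/1.02 = 104 N.

P ≈ 104 N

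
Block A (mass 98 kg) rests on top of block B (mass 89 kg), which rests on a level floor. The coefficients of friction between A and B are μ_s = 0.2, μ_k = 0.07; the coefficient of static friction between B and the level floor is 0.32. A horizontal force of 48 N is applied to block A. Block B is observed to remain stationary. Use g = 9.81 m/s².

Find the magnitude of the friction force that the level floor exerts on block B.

f ≈ 48 N

Normal force at the A–B interface: N₁ = m_A g = 961.4 N.
So the A–B interface can sustain at most μ_s N₁ = 192.3 N of static friction.
P = 48 N is within that limit, so A and B move together (both at rest); the A–B friction is simply f₁ = P = 48 N.
B experiences an equal 48 N forward from A (third law). B is in equilibrium, so the floor supplies f₂ = 48 N of static friction (limit μ_s(m_A+m_B)g = 587 N, not exceeded).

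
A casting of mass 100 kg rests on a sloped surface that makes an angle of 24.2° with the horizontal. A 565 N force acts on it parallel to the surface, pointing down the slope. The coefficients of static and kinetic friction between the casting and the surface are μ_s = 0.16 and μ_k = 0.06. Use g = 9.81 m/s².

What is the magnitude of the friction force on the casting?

f ≈ 53.7 N (up the incline)

Normal force: N = m g cos θ = 100 × 9.81 × cos 24.2° = 894.8 N.
Parallel to the incline, ΣF = 0 gives f = m g sin θ + P = 402.1 + 565 = 967.1 N (up-slope positive).
The static-friction ceiling is μ_s N = 0.16 × 894.8 = 143.2 N.
|967.1| exceeds 143.2 N, so the casting slips down-slope; friction is kinetic, f = μ_k N = 0.06×894.8 = 53.7 N.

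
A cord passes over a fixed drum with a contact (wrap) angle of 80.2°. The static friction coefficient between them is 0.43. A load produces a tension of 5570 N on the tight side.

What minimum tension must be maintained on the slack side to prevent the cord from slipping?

Capstan equation at impending slip: T_tight/T_slack = e^{μβ}.
β = 80.2° = 1.4 rad; e^{μβ} = e^{0.43×1.4} = 1.826.
T_slack = T_tight / e^{μβ} = 5570 / 1.826 = 3050 N.

T_min ≈ 3050 N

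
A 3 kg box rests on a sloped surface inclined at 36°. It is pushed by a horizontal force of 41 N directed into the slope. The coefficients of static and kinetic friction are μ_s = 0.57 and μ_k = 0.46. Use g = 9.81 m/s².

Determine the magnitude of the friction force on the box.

Normal direction: N = m g cos θ + P sin θ = 47.91 N.
Along the incline, the net driving force (taking up-slope positive) is P cos θ − m g sin θ = 33.17 − 17.3 = 15.87 N, so equilibrium requires friction f = -15.87 N (down-slope).
The limit of static friction is μ_s N = 27.31 N.
Since 15.87 N is within the 27.31 N limit, the box stays put and friction is exactly 15.9 N.

f ≈ 15.9 N (down the incline)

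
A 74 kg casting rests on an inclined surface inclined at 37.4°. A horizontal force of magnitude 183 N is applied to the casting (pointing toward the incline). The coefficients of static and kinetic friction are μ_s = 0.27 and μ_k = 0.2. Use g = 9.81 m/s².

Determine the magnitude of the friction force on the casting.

f ≈ 138 N (up the incline)

Normal direction: N = m g cos θ + P sin θ = 687.8 N.
Along the incline, the net driving force (taking up-slope positive) is P cos θ − m g sin θ = 145.4 − 440.9 = -295.5 N, so equilibrium requires friction f = 295.5 N (up-slope).
The limit of static friction is μ_s N = 185.7 N.
The required 295.5 N exceeds the static limit, so the casting slides down-slope and f = μ_k N = 0.2×687.8 = 138 N.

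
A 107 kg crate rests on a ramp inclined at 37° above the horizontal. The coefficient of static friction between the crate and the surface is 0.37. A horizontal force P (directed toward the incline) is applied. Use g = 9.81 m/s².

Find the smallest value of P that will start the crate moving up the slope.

P ≈ 1640 N

At impending motion up the slope, friction acts down-slope at its limit: f = μ_s N.
Perpendicular to the incline: N = m g cos θ + P sin θ.
Along the incline: P cos θ = m g sin θ + μ_s N = m g sin θ + μ_s (m g cos θ + P sin θ).
Solving, P (cos θ − μ_s sin θ) = m g (sin θ + μ_s cos θ), so P = 107×9.81×(sin 37° + 0.37 cos 37°)/(cos 37° − 0.37 sin 37°) = 1050×0.8973/0.576 = 1640 N.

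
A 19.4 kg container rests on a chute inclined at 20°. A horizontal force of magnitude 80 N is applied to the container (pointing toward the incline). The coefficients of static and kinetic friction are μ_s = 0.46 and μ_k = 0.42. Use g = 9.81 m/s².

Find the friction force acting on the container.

Resolve perpendicular to the incline: N = m g cos θ + P sin θ = 19.4×9.81×cos 20° + 80×sin 20° = 206.2 N.
Along the incline, the net driving force (taking up-slope positive) is P cos θ − m g sin θ = 75.18 − 65.09 = 10.08 N, so equilibrium requires friction f = -10.08 N (down-slope).
Maximum static friction: μ_s N = 0.46 × 206.2 = 94.85 N.
|f_req| = 10.08 ≤ 94.85 N → the container is in equilibrium; friction equals the required value.

f ≈ 10.1 N (down the incline)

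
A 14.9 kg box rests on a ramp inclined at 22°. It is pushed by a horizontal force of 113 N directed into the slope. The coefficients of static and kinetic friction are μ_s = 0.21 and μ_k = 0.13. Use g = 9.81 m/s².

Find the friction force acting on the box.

Resolve perpendicular to the incline: N = m g cos θ + P sin θ = 14.9×9.81×cos 22° + 113×sin 22° = 177.9 N.
Parallel to the incline: P cos θ − m g sin θ = 104.8 − 54.76 = 50.02 N; the friction needed to balance this is 50.02 N acting down the slope.
The limit of static friction is μ_s N = 37.35 N.
|f_req| = 50.02 > 37.35 N → the box slides up the incline; f = μ_k N = 0.13 × 177.9 = 23.1 N.

f ≈ 23.1 N (down the incline)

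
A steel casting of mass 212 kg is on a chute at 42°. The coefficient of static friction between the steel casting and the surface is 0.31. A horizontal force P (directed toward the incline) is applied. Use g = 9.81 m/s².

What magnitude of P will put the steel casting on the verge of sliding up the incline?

At impending motion up the slope, friction acts down-slope at its limit: f = μ_s N.
Perpendicular to the incline: N = m g cos θ + P sin θ.
Along the incline: P cos θ = m g sin θ + μ_s N = m g sin θ + μ_s (m g cos θ + P sin θ).
Solving, P (cos θ − μ_s sin θ) = m g (sin θ + μ_s cos θ), so P = 212×9.81×(sin 42° + 0.31 cos 42°)/(cos 42° − 0.31 sin 42°) = 2080×0.8995/0.5357 = 3490 N.

P ≈ 3490 N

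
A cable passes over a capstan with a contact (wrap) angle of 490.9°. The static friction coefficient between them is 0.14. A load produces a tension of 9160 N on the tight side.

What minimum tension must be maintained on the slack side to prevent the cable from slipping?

T_min ≈ 2760 N

Capstan equation at impending slip: T_tight/T_slack = e^{μβ}.
β = 490.9° = 8.568 rad; e^{μβ} = e^{0.14×8.568} = 3.318.
T_slack = T_tight / e^{μβ} = 9160 / 3.318 = 2760 N.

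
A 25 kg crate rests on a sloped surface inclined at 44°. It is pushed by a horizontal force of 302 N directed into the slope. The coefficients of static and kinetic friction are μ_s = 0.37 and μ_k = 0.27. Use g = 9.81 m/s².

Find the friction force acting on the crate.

f ≈ 46.9 N (down the incline)

Normal direction: N = m g cos θ + P sin θ = 386.2 N.
Along the incline, the net driving force (taking up-slope positive) is P cos θ − m g sin θ = 217.2 − 170.4 = 46.88 N, so equilibrium requires friction f = -46.88 N (down-slope).
The limit of static friction is μ_s N = 142.9 N.
Since 46.88 N is within the 142.9 N limit, the crate stays put and friction is exactly 46.9 N.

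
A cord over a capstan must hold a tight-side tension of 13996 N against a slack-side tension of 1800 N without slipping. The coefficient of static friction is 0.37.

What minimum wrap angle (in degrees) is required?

β_min ≈ 318°

T₂/T₁ = e^{μβ} → β = ln(T₂/T₁)/μ.
β = ln(13996/1800)/0.37 = 2.051/0.37 = 5.543 rad.
In degrees: β = 5.543 × 180/π = 318°.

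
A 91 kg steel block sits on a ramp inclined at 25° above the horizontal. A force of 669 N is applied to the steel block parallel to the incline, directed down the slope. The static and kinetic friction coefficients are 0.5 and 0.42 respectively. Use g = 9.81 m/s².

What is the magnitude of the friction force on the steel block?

f ≈ 340 N (up the incline)

The normal reaction is N = m g cos θ = 809.1 N.
For equilibrium along the incline the friction force must supply f = m g sin θ + P = 377.3 + 669 = 1046 N (positive meaning up-slope).
Maximum static friction available: μ_s N = 0.5 × 809.1 = 404.5 N.
Since |1046| > 404.5 N, static friction cannot hold it; the steel block slides down the incline and kinetic friction applies: f = μ_k N = 0.42 × 809.1 = 340 N.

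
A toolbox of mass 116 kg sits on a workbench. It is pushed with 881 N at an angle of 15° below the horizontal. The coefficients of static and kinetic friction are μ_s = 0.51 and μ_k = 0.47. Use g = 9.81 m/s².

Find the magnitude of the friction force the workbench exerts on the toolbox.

N = m g + P sin α = 1138 + 881×sin 15° = 1366 N.
The horizontal driving force is P cos α = 851 N, so equilibrium needs friction f = 851 N.
The static-friction limit is μ_s N = 696.6 N.
851 > 696.6 N → the toolbox slides; f = μ_k N = 0.47×1366 = 642 N.

f ≈ 642 N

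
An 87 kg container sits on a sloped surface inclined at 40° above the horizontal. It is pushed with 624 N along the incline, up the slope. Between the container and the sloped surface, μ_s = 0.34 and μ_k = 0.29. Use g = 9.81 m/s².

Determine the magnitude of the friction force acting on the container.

f ≈ 75.4 N (down the incline)

Perpendicular to the surface, N = m g cos θ = 87·9.81·cos 40° = 653.8 N.
For equilibrium along the incline the friction force must supply f = m g sin θ − P = 548.6 − 624 = -75.4 N (positive meaning up-slope).
The static-friction ceiling is μ_s N = 0.34 × 653.8 = 222.3 N.
Since |-75.4| ≤ 222.3 N, the container remains in static equilibrium and friction takes exactly the required value.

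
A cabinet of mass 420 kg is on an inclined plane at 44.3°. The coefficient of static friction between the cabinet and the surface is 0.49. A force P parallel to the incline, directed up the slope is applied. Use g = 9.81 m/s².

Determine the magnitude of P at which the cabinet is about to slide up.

P ≈ 4320 N

At impending motion up the slope, friction acts down-slope at its limit: f = μ_s N.
P is parallel to the surface, so N = m g cos θ = 2950 N.
Along the incline: P = m g sin θ + μ_s N = 2880 + 0.49×2950 = 4320 N.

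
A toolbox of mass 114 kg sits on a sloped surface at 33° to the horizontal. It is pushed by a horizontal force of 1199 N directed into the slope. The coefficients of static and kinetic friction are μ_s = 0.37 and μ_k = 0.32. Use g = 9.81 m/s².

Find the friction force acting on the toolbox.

f ≈ 396 N (down the incline)

Resolve perpendicular to the incline: N = m g cos θ + P sin θ = 114×9.81×cos 33° + 1199×sin 33° = 1591 N.
Parallel to the incline: P cos θ − m g sin θ = 1006 − 609.1 = 396.5 N; the friction needed to balance this is 396.5 N acting down the slope.
Maximum static friction: μ_s N = 0.37 × 1591 = 588.6 N.
|f_req| = 396.5 ≤ 588.6 N → the toolbox is in equilibrium; friction equals the required value.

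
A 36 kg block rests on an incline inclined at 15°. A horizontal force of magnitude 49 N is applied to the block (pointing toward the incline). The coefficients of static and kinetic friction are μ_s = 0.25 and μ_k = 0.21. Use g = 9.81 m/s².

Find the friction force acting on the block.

Resolve perpendicular to the incline: N = m g cos θ + P sin θ = 36×9.81×cos 15° + 49×sin 15° = 353.8 N.
Along the incline, the net driving force (taking up-slope positive) is P cos θ − m g sin θ = 47.33 − 91.4 = -44.07 N, so equilibrium requires friction f = 44.07 N (up-slope).
The limit of static friction is μ_s N = 88.45 N.
|f_req| = 44.07 ≤ 88.45 N → the block is in equilibrium; friction equals the required value.

f ≈ 44.1 N (up the incline)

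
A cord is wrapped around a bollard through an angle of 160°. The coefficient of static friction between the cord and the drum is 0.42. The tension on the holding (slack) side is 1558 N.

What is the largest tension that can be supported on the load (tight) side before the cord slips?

T_max ≈ 5030 N

At impending slip the capstan equation gives T₂/T₁ = e^{μβ} with β in radians.
β = 160° × π/180 = 2.793 rad.
e^{μβ} = e^{0.42×2.793} = 3.231.
T₂ = T₁ · e^{μβ} = 1558 × 3.231 = 5030 N.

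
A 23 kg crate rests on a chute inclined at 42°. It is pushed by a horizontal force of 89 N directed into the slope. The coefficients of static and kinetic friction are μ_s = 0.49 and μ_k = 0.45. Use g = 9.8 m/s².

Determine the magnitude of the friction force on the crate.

f ≈ 84.7 N (up the incline)

The horizontal push has a component P sin θ into the surface, so N = m g cos θ + P sin θ = 167.5 + 59.55 = 227.1 N.
Parallel to the incline: P cos θ − m g sin θ = 66.14 − 150.8 = -84.68 N; the friction needed to balance this is 84.68 N acting up the slope.
Maximum static friction: μ_s N = 0.49 × 227.1 = 111.3 N.
Since 84.68 N is within the 111.3 N limit, the crate stays put and friction is exactly 84.7 N.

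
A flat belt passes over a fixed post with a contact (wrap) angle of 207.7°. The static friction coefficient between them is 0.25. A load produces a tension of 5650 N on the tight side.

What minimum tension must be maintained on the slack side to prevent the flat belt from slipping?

Capstan equation at impending slip: T_tight/T_slack = e^{μβ}.
β = 207.7° = 3.625 rad; e^{μβ} = e^{0.25×3.625} = 2.475.
T_slack = T_tight / e^{μβ} = 5650 / 2.475 = 2280 N.

T_min ≈ 2280 N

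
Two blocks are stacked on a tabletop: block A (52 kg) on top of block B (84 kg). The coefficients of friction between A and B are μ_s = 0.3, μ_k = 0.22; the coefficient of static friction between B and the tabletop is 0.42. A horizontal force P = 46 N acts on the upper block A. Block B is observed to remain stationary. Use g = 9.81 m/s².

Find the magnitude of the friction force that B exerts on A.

f ≈ 46 N

Between the blocks, N₁ = m_A g = 510.1 N.
So the A–B interface can sustain at most μ_s N₁ = 153 N of static friction.
P = 46 N is within that limit, so A and B move together (both at rest); the A–B friction is simply f₁ = P = 46 N.
B experiences an equal 46 N forward from A (third law). B is in equilibrium, so the floor supplies f₂ = 46 N of static friction (limit μ_s(m_A+m_B)g = 560.3 N, not exceeded).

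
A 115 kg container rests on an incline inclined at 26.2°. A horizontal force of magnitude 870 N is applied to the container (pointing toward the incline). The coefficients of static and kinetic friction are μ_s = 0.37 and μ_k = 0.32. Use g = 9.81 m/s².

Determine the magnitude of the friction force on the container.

f ≈ 283 N (down the incline)

Resolve perpendicular to the incline: N = m g cos θ + P sin θ = 115×9.81×cos 26.2° + 870×sin 26.2° = 1396 N.
Parallel to the incline: P cos θ − m g sin θ = 780.6 − 498.1 = 282.5 N; the friction needed to balance this is 282.5 N acting down the slope.
Maximum static friction: μ_s N = 0.37 × 1396 = 516.7 N.
Since 282.5 N is within the 516.7 N limit, the container stays put and friction is exactly 283 N.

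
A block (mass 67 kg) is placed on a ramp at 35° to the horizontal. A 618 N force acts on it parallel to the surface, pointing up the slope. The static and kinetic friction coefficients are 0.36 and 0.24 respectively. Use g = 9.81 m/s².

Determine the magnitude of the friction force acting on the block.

f ≈ 129 N (down the incline)

Perpendicular to the surface, N = m g cos θ = 67·9.81·cos 35° = 538.4 N.
Parallel to the incline, ΣF = 0 gives f = m g sin θ − P = 377 − 618 = -241 N (up-slope positive).
Maximum static friction available: μ_s N = 0.36 × 538.4 = 193.8 N.
Since |-241| > 193.8 N, static friction cannot hold it; the block slides up the incline and kinetic friction applies: f = μ_k N = 0.24 × 538.4 = 129 N.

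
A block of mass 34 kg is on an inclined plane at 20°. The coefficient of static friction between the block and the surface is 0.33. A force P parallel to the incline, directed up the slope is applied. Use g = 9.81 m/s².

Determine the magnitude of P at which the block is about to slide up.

At impending motion up the slope, friction acts down-slope at its limit: f = μ_s N.
P is parallel to the surface, so N = m g cos θ = 313 N.
Along the incline: P = m g sin θ + μ_s N = 114 + 0.33×313 = 218 N.

P ≈ 218 N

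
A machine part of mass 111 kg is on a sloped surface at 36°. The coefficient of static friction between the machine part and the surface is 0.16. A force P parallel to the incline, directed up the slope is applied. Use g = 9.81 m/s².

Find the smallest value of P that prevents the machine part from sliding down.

P_min ≈ 499 N

The machine part tends to slide down (tan θ > μ_s), so at the point of impending slip friction acts up-slope at its limit: f = μ_s N.
P is parallel to the surface, so N = m g cos θ = 881 N.
Along the incline: P + μ_s N = m g sin θ, so P = 640 − 0.16×881 = 499 N.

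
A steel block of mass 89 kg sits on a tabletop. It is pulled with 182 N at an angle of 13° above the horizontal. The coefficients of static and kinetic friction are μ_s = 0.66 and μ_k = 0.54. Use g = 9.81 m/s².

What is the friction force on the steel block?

f ≈ 177 N

Vertical equilibrium gives N = m g − P sin α = 832.1 N.
Horizontally, friction must balance P cos α = 177.3 N.
The static-friction limit is μ_s N = 549.2 N.
177.3 ≤ 549.2 N → static; friction equals the required 177 N.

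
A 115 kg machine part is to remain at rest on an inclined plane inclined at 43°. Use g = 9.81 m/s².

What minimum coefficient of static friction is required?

μ_s,min ≈ 0.933

At the slip threshold m g sin θ = μ_s m g cos θ, so μ_s,min = tan θ.
μ_s,min = tan 43° = 0.933.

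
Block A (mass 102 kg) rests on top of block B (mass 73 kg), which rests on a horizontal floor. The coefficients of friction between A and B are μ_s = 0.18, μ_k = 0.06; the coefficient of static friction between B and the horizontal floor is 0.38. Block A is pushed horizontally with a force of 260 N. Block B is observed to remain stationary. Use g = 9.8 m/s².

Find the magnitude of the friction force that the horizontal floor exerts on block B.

f ≈ 60 N

Between the blocks, N₁ = m_A g = 999.6 N.
Maximum static friction on A from B: μ_s N₁ = 0.18×999.6 = 179.9 N.
P = 260 N exceeds that limit, so A slips over B and the interface friction becomes kinetic: f₁ = μ_k N₁ = 0.06×999.6 = 60 N.
B experiences an equal 60 N forward from A (third law). B is in equilibrium, so the floor supplies f₂ = 60 N of static friction (limit μ_s(m_A+m_B)g = 651.7 N, not exceeded).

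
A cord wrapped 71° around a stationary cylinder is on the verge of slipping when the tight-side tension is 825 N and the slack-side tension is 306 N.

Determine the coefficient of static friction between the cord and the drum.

μ ≈ 0.8

T₂/T₁ = e^{μβ} → μ = ln(T₂/T₁)/β.
β = 71° = 1.239 rad.
μ = ln(825/306)/1.239 = ln(2.696)/1.239 = 0.8.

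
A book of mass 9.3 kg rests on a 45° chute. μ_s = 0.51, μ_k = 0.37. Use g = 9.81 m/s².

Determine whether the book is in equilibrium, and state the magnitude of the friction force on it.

f ≈ 23.9 N

N = m g cos θ = 64.5 N.
Down-slope weight component: m g sin θ = 64.5 N.
μ_s N = 32.9 N.
64.5 > 32.9 N, so it slides; kinetic friction f = μ_k N = 0.37×64.5 = 23.9 N.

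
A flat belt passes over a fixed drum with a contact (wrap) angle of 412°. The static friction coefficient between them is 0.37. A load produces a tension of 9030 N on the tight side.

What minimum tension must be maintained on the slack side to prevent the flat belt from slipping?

Capstan equation at impending slip: T_tight/T_slack = e^{μβ}.
β = 412° = 7.191 rad; e^{μβ} = e^{0.37×7.191} = 14.3.
T_slack = T_tight / e^{μβ} = 9030 / 14.3 = 631 N.

T_min ≈ 631 N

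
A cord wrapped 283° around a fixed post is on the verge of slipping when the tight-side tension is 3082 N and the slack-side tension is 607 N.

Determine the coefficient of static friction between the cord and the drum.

μ ≈ 0.329

T₂/T₁ = e^{μβ} → μ = ln(T₂/T₁)/β.
β = 283° = 4.939 rad.
μ = ln(3082/607)/4.939 = ln(5.077)/4.939 = 0.329.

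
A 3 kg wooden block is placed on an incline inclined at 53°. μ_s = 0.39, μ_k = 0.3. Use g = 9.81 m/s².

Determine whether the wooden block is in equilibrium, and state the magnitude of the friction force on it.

N = m g cos θ = 17.7 N.
Down-slope weight component: m g sin θ = 23.5 N.
μ_s N = 6.91 N.
23.5 > 6.91 N, so it slides; kinetic friction f = μ_k N = 0.3×17.7 = 5.31 N.

f ≈ 5.31 N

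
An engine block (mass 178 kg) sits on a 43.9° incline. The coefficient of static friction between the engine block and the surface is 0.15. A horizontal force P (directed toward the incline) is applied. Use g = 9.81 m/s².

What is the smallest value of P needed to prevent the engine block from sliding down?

P_min ≈ 1240 N

The engine block tends to slide down (tan θ > μ_s), so at the point of impending slip friction acts up-slope at its limit: f = μ_s N.
Perpendicular to the incline: N = m g cos θ + P sin θ.
Along the incline: P cos θ + μ_s N = m g sin θ, i.e. P cos θ + μ_s (m g cos θ + P sin θ) = m g sin θ.
Solving, P (cos θ + μ_s sin θ) = m g (sin θ − μ_s cos θ), so P = 1750×0.5853/0.8246 = 1240 N.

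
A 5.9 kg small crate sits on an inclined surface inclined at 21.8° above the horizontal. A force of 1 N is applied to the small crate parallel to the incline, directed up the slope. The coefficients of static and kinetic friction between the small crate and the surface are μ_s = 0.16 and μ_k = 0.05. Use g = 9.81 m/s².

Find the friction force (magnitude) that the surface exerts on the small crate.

f ≈ 2.69 N (up the incline)

Normal force: N = m g cos θ = 5.9 × 9.81 × cos 21.8° = 53.74 N.
For equilibrium along the incline the friction force must supply f = m g sin θ − P = 21.49 − 1 = 20.49 N (positive meaning up-slope).
The static-friction ceiling is μ_s N = 0.16 × 53.74 = 8.598 N.
Since |20.49| > 8.598 N, static friction cannot hold it; the small crate slides down the incline and kinetic friction applies: f = μ_k N = 0.05 × 53.74 = 2.69 N.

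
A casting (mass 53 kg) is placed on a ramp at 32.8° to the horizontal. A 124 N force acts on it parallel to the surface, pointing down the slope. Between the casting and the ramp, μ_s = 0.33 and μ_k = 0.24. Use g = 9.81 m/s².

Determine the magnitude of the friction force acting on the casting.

The normal reaction is N = m g cos θ = 437 N.
Parallel to the incline, ΣF = 0 gives f = m g sin θ + P = 281.7 + 124 = 405.7 N (up-slope positive).
The static-friction ceiling is μ_s N = 0.33 × 437 = 144.2 N.
|405.7| exceeds 144.2 N, so the casting slips down-slope; friction is kinetic, f = μ_k N = 0.24×437 = 105 N.

f ≈ 105 N (up the incline)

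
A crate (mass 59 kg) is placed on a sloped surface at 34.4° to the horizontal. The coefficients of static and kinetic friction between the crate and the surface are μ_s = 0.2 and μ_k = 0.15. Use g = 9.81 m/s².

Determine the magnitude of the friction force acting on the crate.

f ≈ 71.6 N (up the incline)

Normal force: N = m g cos θ = 59 × 9.81 × cos 34.4° = 477.6 N.
Along the slope the weight component is m g sin θ = 327 N; friction must supply exactly this, acting up-slope.
The static-friction ceiling is μ_s N = 0.2 × 477.6 = 95.51 N.
Since |327| > 95.51 N, static friction cannot hold it; the crate slides down the incline and kinetic friction applies: f = μ_k N = 0.15 × 477.6 = 71.6 N.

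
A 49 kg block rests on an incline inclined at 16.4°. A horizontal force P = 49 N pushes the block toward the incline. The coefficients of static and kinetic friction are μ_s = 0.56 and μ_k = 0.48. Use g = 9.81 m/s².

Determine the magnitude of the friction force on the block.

f ≈ 88.7 N (up the incline)

Resolve perpendicular to the incline: N = m g cos θ + P sin θ = 49×9.81×cos 16.4° + 49×sin 16.4° = 475 N.
Along the incline, the net driving force (taking up-slope positive) is P cos θ − m g sin θ = 47.01 − 135.7 = -88.71 N, so equilibrium requires friction f = 88.71 N (up-slope).
Maximum static friction: μ_s N = 0.56 × 475 = 266 N.
|f_req| = 88.71 ≤ 266 N → the block is in equilibrium; friction equals the required value.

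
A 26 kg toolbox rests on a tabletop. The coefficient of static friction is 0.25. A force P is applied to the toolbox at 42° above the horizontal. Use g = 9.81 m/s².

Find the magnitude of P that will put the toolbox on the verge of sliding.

P ≈ 70 N

N = m g − P sin α (the pull lifts the toolbox).
At impending slip, P cos α = μ_s N = μ_s (m g − P sin α).
Solving: P (cos α + μ_s sin α) = μ_s m g → P = 0.25×255/(cos 42° + 0.25 sin 42°) = 63.8/0.9104 = 70 N.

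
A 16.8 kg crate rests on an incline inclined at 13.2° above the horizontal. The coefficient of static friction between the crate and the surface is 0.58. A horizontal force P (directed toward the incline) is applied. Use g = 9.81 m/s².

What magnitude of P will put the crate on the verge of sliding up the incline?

P ≈ 155 N

At impending motion up the slope, friction acts down-slope at its limit: f = μ_s N.
Perpendicular to the incline: N = m g cos θ + P sin θ.
Along the incline: P cos θ = m g sin θ + μ_s N = m g sin θ + μ_s (m g cos θ + P sin θ).
Solving, P (cos θ − μ_s sin θ) = m g (sin θ + μ_s cos θ), so P = 16.8×9.81×(sin 13.2° + 0.58 cos 13.2°)/(cos 13.2° − 0.58 sin 13.2°) = 165×0.793/0.8411 = 155 N.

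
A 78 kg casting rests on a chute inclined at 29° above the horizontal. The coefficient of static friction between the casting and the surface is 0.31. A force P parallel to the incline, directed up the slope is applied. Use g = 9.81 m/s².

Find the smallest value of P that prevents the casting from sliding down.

P_min ≈ 164 N

The casting tends to slide down (tan θ > μ_s), so at the point of impending slip friction acts up-slope at its limit: f = μ_s N.
P is parallel to the surface, so N = m g cos θ = 669 N.
Along the incline: P + μ_s N = m g sin θ, so P = 371 − 0.31×669 = 164 N.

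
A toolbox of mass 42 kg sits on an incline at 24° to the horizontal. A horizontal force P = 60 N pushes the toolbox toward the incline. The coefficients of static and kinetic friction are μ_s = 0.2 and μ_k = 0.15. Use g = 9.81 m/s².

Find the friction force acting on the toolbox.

Resolve perpendicular to the incline: N = m g cos θ + P sin θ = 42×9.81×cos 24° + 60×sin 24° = 400.8 N.
Parallel to the incline: P cos θ − m g sin θ = 54.81 − 167.6 = -112.8 N; the friction needed to balance this is 112.8 N acting up the slope.
The limit of static friction is μ_s N = 80.16 N.
|f_req| = 112.8 > 80.16 N → the toolbox slides down the incline; f = μ_k N = 0.15 × 400.8 = 60.1 N.

f ≈ 60.1 N (up the incline)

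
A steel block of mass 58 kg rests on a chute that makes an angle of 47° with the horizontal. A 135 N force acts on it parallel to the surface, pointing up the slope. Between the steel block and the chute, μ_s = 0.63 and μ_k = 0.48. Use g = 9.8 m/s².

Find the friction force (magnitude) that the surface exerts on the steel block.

f ≈ 186 N (up the incline)

Normal force: N = m g cos θ = 58 × 9.8 × cos 47° = 387.6 N.
For equilibrium along the incline the friction force must supply f = m g sin θ − P = 415.7 − 135 = 280.7 N (positive meaning up-slope).
Static friction can supply at most μ_s N = 244.2 N.
Since |280.7| > 244.2 N, static friction cannot hold it; the steel block slides down the incline and kinetic friction applies: f = μ_k N = 0.48 × 387.6 = 186 N.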